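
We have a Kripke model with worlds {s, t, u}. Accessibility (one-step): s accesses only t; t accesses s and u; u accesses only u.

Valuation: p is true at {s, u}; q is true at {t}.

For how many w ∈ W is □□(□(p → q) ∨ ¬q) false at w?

1

s: successors {t}; □(□(p → q) ∨ ¬q) there: t:T. ✓
t: successors {s, u}; □(□(p → q) ∨ ¬q) there: s:F, u:T. ✗
u: successors {u}; □(□(p → q) ∨ ¬q) there: u:T. ✓
Satisfying worlds: {s, u}.
So □□(□(p → q) ∨ ¬q) fails at the other 1 world.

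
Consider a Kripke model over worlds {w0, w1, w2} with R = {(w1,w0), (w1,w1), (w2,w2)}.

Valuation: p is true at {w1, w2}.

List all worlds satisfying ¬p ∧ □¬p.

{w0}

w0: ¬p is T, □¬p is T. ✓
w1: ¬p is F, □¬p is F. ✗
w2: ¬p is F, □¬p is F. ✗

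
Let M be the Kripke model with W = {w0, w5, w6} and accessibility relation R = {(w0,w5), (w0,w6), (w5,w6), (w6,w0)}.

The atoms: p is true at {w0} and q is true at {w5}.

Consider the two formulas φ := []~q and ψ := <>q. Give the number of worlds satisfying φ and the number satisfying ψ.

For []~q:
w0: successors {w5, w6}; ~q there: w5:F, w6:T. ✗
w5: successors {w6}; ~q there: w6:T. ✓
w6: successors {w0}; ~q there: w0:T. ✓
— 2 worlds.
For <>q:
w0: successors {w5, w6}; q there: w5:T, w6:F. ✓
w5: successors {w6}; q there: w6:F. ✗
w6: successors {w0}; q there: w0:F. ✗
— 1 world.

2 and 1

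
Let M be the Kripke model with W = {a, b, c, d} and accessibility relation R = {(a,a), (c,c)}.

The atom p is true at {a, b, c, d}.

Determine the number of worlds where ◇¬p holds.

0

a: successors {a}; ¬p there: a:F. ✗
b: no successors, so ◇¬p fails. ✗
c: successors {c}; ¬p there: c:F. ✗
d: no successors, so ◇¬p fails. ✗
Satisfying worlds: ∅.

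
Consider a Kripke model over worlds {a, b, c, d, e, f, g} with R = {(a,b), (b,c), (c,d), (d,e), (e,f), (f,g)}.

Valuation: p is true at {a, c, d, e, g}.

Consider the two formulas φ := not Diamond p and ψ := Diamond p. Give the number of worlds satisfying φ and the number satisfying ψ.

For not Diamond p:
a: Diamond p is F. ✓
b: Diamond p is T. ✗
c: Diamond p is T. ✗
d: Diamond p is T. ✗
e: Diamond p is F. ✓
f: Diamond p is T. ✗
g: Diamond p is F. ✓
— 3 worlds.
For Diamond p:
a: successors {b}; p there: b:F. ✗
b: successors {c}; p there: c:T. ✓
c: successors {d}; p there: d:T. ✓
d: successors {e}; p there: e:T. ✓
e: successors {f}; p there: f:F. ✗
f: successors {g}; p there: g:T. ✓
g: no successors, so Diamond p fails. ✗
— 4 worlds.

3 and 4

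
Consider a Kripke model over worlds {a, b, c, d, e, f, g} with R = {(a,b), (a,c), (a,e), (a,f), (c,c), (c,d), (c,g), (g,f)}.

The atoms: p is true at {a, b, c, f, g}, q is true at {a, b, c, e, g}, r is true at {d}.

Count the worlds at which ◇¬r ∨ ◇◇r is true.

a: ◇¬r is T, ◇◇r is T. ✓
b: ◇¬r is F, ◇◇r is F. ✗
c: ◇¬r is T, ◇◇r is T. ✓
d: ◇¬r is F, ◇◇r is F. ✗
e: ◇¬r is F, ◇◇r is F. ✗
f: ◇¬r is F, ◇◇r is F. ✗
g: ◇¬r is T, ◇◇r is F. ✓
Satisfying worlds: {a, c, g}.

3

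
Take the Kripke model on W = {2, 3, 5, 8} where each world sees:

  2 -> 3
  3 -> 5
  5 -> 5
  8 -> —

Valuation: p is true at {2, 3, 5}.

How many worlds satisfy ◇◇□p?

2: successors {3}; ◇□p there: 3:T. ✓
3: successors {5}; ◇□p there: 5:T. ✓
5: successors {5}; ◇□p there: 5:T. ✓
8: no successors, so ◇◇□p fails. ✗
Satisfying worlds: {2, 3, 5}.

3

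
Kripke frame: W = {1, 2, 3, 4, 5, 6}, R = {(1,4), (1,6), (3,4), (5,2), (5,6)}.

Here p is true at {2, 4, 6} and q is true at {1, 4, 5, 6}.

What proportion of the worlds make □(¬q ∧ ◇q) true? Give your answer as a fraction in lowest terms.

1/2

1: successors {4, 6}; ¬q ∧ ◇q there: 4:F, 6:F. ✗
2: no successors, so □(¬q ∧ ◇q) holds vacuously. ✓
3: successors {4}; ¬q ∧ ◇q there: 4:F. ✗
4: no successors, so □(¬q ∧ ◇q) holds vacuously. ✓
5: successors {2, 6}; ¬q ∧ ◇q there: 2:F, 6:F. ✗
6: no successors, so □(¬q ∧ ◇q) holds vacuously. ✓
That's 3 of 6 worlds, so 3/6 = 1/2.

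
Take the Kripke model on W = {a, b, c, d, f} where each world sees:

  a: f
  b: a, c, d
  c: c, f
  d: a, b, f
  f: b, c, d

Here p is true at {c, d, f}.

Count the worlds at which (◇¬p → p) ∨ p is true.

a: ◇¬p → p is T, p is F. ✓
b: ◇¬p → p is F, p is F. ✗
c: ◇¬p → p is T, p is T. ✓
d: ◇¬p → p is T, p is T. ✓
f: ◇¬p → p is T, p is T. ✓
Satisfying worlds: {a, c, d, f}.

4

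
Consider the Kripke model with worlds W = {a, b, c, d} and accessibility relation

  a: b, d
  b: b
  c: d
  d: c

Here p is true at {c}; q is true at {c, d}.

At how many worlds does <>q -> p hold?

a: <>q is T, p is F. ✗
b: <>q is F, p is F. ✓
c: <>q is T, p is T. ✓
d: <>q is T, p is F. ✗
Satisfying worlds: {b, c}.

2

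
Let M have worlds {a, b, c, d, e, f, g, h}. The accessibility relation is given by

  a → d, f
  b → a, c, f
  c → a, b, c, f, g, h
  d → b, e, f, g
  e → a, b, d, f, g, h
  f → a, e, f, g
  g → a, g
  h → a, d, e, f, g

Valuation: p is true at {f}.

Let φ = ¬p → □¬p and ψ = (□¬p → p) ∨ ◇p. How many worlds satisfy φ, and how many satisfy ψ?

2 and 7

For ¬p → □¬p:
a: ¬p is T, □¬p is F. ✗
b: ¬p is T, □¬p is F. ✗
c: ¬p is T, □¬p is F. ✗
d: ¬p is T, □¬p is F. ✗
e: ¬p is T, □¬p is F. ✗
f: ¬p is F, □¬p is F. ✓
g: ¬p is T, □¬p is T. ✓
h: ¬p is T, □¬p is F. ✗
— 2 worlds.
For (□¬p → p) ∨ ◇p:
a: □¬p → p is T, ◇p is T. ✓
b: □¬p → p is T, ◇p is T. ✓
c: □¬p → p is T, ◇p is T. ✓
d: □¬p → p is T, ◇p is T. ✓
e: □¬p → p is T, ◇p is T. ✓
f: □¬p → p is T, ◇p is T. ✓
g: □¬p → p is F, ◇p is F. ✗
h: □¬p → p is T, ◇p is T. ✓
— 7 worlds.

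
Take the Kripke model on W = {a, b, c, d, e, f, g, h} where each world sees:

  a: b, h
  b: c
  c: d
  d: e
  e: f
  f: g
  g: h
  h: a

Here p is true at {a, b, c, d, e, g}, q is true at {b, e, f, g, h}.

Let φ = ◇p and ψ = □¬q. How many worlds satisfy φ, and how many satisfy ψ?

For ◇p:
a: successors {b, h}; p there: b:T, h:F. ✓
b: successors {c}; p there: c:T. ✓
c: successors {d}; p there: d:T. ✓
d: successors {e}; p there: e:T. ✓
e: successors {f}; p there: f:F. ✗
f: successors {g}; p there: g:T. ✓
g: successors {h}; p there: h:F. ✗
h: successors {a}; p there: a:T. ✓
— 6 worlds.
For □¬q:
a: successors {b, h}; ¬q there: b:F, h:F. ✗
b: successors {c}; ¬q there: c:T. ✓
c: successors {d}; ¬q there: d:T. ✓
d: successors {e}; ¬q there: e:F. ✗
e: successors {f}; ¬q there: f:F. ✗
f: successors {g}; ¬q there: g:F. ✗
g: successors {h}; ¬q there: h:F. ✗
h: successors {a}; ¬q there: a:T. ✓
— 3 worlds.

6 and 3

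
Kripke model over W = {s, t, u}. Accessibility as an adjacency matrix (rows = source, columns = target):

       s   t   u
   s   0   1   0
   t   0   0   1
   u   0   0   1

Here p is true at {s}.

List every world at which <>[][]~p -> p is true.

{s}

s: <>[][]~p is T, p is T. ✓
t: <>[][]~p is T, p is F. ✗
u: <>[][]~p is T, p is F. ✗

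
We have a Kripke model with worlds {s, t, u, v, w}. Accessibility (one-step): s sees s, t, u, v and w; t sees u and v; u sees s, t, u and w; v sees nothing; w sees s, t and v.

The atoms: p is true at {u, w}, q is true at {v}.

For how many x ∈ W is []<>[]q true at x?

s: successors {s, t, u, v, w}; <>[]q there: s:T, t:T, u:F, v:F, w:T. ✗
t: successors {u, v}; <>[]q there: u:F, v:F. ✗
u: successors {s, t, u, w}; <>[]q there: s:T, t:T, u:F, w:T. ✗
v: no successors, so []<>[]q holds vacuously. ✓
w: successors {s, t, v}; <>[]q there: s:T, t:T, v:F. ✗
Satisfying worlds: {v}.

1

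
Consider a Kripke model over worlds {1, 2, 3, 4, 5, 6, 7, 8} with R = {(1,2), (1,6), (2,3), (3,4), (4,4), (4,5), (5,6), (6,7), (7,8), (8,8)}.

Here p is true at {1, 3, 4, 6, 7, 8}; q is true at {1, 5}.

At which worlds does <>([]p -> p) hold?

{1, 2, 3, 4, 5, 6, 7, 8}

1: successors {2, 6}; []p -> p there: 2:F, 6:T. ✓
2: successors {3}; []p -> p there: 3:T. ✓
3: successors {4}; []p -> p there: 4:T. ✓
4: successors {4, 5}; []p -> p there: 4:T, 5:F. ✓
5: successors {6}; []p -> p there: 6:T. ✓
6: successors {7}; []p -> p there: 7:T. ✓
7: successors {8}; []p -> p there: 8:T. ✓
8: successors {8}; []p -> p there: 8:T. ✓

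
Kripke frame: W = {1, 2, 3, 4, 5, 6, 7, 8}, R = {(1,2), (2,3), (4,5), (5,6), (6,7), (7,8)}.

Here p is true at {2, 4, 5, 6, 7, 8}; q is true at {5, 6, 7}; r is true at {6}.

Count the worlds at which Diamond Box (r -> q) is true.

1: successors {2}; Box (r -> q) there: 2:T. ✓
2: successors {3}; Box (r -> q) there: 3:T. ✓
3: no successors, so Diamond Box (r -> q) fails. ✗
4: successors {5}; Box (r -> q) there: 5:T. ✓
5: successors {6}; Box (r -> q) there: 6:T. ✓
6: successors {7}; Box (r -> q) there: 7:T. ✓
7: successors {8}; Box (r -> q) there: 8:T. ✓
8: no successors, so Diamond Box (r -> q) fails. ✗
Satisfying worlds: {1, 2, 4, 5, 6, 7}.

6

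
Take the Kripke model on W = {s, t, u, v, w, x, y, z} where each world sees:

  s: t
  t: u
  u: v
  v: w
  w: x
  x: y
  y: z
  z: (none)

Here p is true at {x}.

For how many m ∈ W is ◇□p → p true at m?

6

s: ◇□p is F, p is F. ✓
t: ◇□p is F, p is F. ✓
u: ◇□p is F, p is F. ✓
v: ◇□p is T, p is F. ✗
w: ◇□p is F, p is F. ✓
x: ◇□p is F, p is T. ✓
y: ◇□p is T, p is F. ✗
z: ◇□p is F, p is F. ✓
Satisfying worlds: {s, t, u, w, x, z}.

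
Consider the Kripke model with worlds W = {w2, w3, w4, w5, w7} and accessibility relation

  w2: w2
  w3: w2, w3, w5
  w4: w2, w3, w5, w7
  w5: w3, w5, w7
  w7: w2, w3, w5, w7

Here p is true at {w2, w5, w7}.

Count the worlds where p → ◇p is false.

0

w2: p is T, ◇p is T. ✓
w3: p is F, ◇p is T. ✓
w4: p is F, ◇p is T. ✓
w5: p is T, ◇p is T. ✓
w7: p is T, ◇p is T. ✓
Satisfying worlds: {w2, w3, w4, w5, w7}.
So p → ◇p fails at the other 0 worlds.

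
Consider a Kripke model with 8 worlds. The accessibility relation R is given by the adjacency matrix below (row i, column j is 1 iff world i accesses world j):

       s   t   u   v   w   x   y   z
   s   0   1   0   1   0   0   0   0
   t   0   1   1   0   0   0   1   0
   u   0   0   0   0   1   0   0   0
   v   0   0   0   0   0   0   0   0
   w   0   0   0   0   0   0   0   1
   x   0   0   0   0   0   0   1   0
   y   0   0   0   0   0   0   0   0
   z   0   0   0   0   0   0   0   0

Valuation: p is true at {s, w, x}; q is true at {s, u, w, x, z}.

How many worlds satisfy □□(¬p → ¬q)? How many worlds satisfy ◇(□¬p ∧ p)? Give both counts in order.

5 and 1

For □□(¬p → ¬q):
s: successors {t, v}; □(¬p → ¬q) there: t:F, v:T. ✗
t: successors {t, u, y}; □(¬p → ¬q) there: t:F, u:T, y:T. ✗
u: successors {w}; □(¬p → ¬q) there: w:F. ✗
v: no successors, so □□(¬p → ¬q) holds vacuously. ✓
w: successors {z}; □(¬p → ¬q) there: z:T. ✓
x: successors {y}; □(¬p → ¬q) there: y:T. ✓
y: no successors, so □□(¬p → ¬q) holds vacuously. ✓
z: no successors, so □□(¬p → ¬q) holds vacuously. ✓
— 5 worlds.
For ◇(□¬p ∧ p):
s: successors {t, v}; □¬p ∧ p there: t:F, v:F. ✗
t: successors {t, u, y}; □¬p ∧ p there: t:F, u:F, y:F. ✗
u: successors {w}; □¬p ∧ p there: w:T. ✓
v: no successors, so ◇(□¬p ∧ p) fails. ✗
w: successors {z}; □¬p ∧ p there: z:F. ✗
x: successors {y}; □¬p ∧ p there: y:F. ✗
y: no successors, so ◇(□¬p ∧ p) fails. ✗
z: no successors, so ◇(□¬p ∧ p) fails. ✗
— 1 world.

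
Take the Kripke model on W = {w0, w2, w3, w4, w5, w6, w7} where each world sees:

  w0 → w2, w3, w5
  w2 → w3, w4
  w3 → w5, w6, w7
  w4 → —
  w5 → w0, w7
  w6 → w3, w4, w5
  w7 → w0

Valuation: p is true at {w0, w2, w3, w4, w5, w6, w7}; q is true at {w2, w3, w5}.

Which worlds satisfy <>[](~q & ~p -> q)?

w0: successors {w2, w3, w5}; [](~q & ~p -> q) there: w2:T, w3:T, w5:T. ✓
w2: successors {w3, w4}; [](~q & ~p -> q) there: w3:T, w4:T. ✓
w3: successors {w5, w6, w7}; [](~q & ~p -> q) there: w5:T, w6:T, w7:T. ✓
w4: no successors, so <>[](~q & ~p -> q) fails. ✗
w5: successors {w0, w7}; [](~q & ~p -> q) there: w0:T, w7:T. ✓
w6: successors {w3, w4, w5}; [](~q & ~p -> q) there: w3:T, w4:T, w5:T. ✓
w7: successors {w0}; [](~q & ~p -> q) there: w0:T. ✓

{w0, w2, w3, w5, w6, w7}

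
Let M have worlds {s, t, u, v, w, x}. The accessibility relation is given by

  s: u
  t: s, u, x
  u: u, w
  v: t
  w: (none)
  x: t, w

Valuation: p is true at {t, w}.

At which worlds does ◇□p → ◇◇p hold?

{s, t, u, v, w}

s: ◇□p is F, ◇◇p is T. ✓
t: ◇□p is T, ◇◇p is T. ✓
u: ◇□p is T, ◇◇p is T. ✓
v: ◇□p is F, ◇◇p is F. ✓
w: ◇□p is F, ◇◇p is F. ✓
x: ◇□p is T, ◇◇p is F. ✗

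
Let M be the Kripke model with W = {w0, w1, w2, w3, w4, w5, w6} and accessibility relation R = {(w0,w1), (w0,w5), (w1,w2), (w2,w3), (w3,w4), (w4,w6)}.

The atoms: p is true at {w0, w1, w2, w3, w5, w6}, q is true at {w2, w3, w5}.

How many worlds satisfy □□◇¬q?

5

w0: successors {w1, w5}; □◇¬q there: w1:F, w5:T. ✗
w1: successors {w2}; □◇¬q there: w2:T. ✓
w2: successors {w3}; □◇¬q there: w3:T. ✓
w3: successors {w4}; □◇¬q there: w4:F. ✗
w4: successors {w6}; □◇¬q there: w6:T. ✓
w5: no successors, so □□◇¬q holds vacuously. ✓
w6: no successors, so □□◇¬q holds vacuously. ✓
Satisfying worlds: {w1, w2, w4, w5, w6}.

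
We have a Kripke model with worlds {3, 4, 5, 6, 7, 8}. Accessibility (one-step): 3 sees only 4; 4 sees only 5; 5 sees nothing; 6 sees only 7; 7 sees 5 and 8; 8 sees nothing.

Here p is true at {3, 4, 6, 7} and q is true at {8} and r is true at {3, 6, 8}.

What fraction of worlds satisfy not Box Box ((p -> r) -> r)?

1/3

3: Box Box ((p -> r) -> r) is F. ✓
4: Box Box ((p -> r) -> r) is T. ✗
5: Box Box ((p -> r) -> r) is T. ✗
6: Box Box ((p -> r) -> r) is F. ✓
7: Box Box ((p -> r) -> r) is T. ✗
8: Box Box ((p -> r) -> r) is T. ✗
That's 2 of 6 worlds, so 2/6 = 1/3.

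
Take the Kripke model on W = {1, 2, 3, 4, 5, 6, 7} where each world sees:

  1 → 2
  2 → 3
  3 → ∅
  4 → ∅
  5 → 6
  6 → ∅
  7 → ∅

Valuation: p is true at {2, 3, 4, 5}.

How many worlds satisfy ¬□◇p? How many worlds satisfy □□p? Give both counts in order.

2 and 7

For ¬□◇p:
1: □◇p is T. ✗
2: □◇p is F. ✓
3: □◇p is T. ✗
4: □◇p is T. ✗
5: □◇p is F. ✓
6: □◇p is T. ✗
7: □◇p is T. ✗
— 2 worlds.
For □□p:
1: successors {2}; □p there: 2:T. ✓
2: successors {3}; □p there: 3:T. ✓
3: no successors, so □□p holds vacuously. ✓
4: no successors, so □□p holds vacuously. ✓
5: successors {6}; □p there: 6:T. ✓
6: no successors, so □□p holds vacuously. ✓
7: no successors, so □□p holds vacuously. ✓
— 7 worlds.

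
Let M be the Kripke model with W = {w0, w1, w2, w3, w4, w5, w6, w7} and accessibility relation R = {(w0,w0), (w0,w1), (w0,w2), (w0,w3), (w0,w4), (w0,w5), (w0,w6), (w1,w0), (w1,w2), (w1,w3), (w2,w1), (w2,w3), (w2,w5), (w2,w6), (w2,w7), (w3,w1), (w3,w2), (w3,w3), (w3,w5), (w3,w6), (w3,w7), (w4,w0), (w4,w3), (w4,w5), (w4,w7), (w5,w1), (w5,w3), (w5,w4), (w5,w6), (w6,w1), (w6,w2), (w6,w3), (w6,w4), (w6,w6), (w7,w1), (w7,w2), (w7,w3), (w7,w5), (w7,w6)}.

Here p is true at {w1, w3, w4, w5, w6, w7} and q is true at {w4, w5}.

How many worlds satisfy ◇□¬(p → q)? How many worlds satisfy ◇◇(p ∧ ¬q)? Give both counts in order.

0 and 8

For ◇□¬(p → q):
w0: successors {w0, w1, w2, w3, w4, w5, w6}; □¬(p → q) there: w0:F, w1:F, w2:F, w3:F, w4:F, w5:F, w6:F. ✗
w1: successors {w0, w2, w3}; □¬(p → q) there: w0:F, w2:F, w3:F. ✗
w2: successors {w1, w3, w5, w6, w7}; □¬(p → q) there: w1:F, w3:F, w5:F, w6:F, w7:F. ✗
w3: successors {w1, w2, w3, w5, w6, w7}; □¬(p → q) there: w1:F, w2:F, w3:F, w5:F, w6:F, w7:F. ✗
w4: successors {w0, w3, w5, w7}; □¬(p → q) there: w0:F, w3:F, w5:F, w7:F. ✗
w5: successors {w1, w3, w4, w6}; □¬(p → q) there: w1:F, w3:F, w4:F, w6:F. ✗
w6: successors {w1, w2, w3, w4, w6}; □¬(p → q) there: w1:F, w2:F, w3:F, w4:F, w6:F. ✗
w7: successors {w1, w2, w3, w5, w6}; □¬(p → q) there: w1:F, w2:F, w3:F, w5:F, w6:F. ✗
— 0 worlds.
For ◇◇(p ∧ ¬q):
w0: successors {w0, w1, w2, w3, w4, w5, w6}; ◇(p ∧ ¬q) there: w0:T, w1:T, w2:T, w3:T, w4:T, w5:T, w6:T. ✓
w1: successors {w0, w2, w3}; ◇(p ∧ ¬q) there: w0:T, w2:T, w3:T. ✓
w2: successors {w1, w3, w5, w6, w7}; ◇(p ∧ ¬q) there: w1:T, w3:T, w5:T, w6:T, w7:T. ✓
w3: successors {w1, w2, w3, w5, w6, w7}; ◇(p ∧ ¬q) there: w1:T, w2:T, w3:T, w5:T, w6:T, w7:T. ✓
w4: successors {w0, w3, w5, w7}; ◇(p ∧ ¬q) there: w0:T, w3:T, w5:T, w7:T. ✓
w5: successors {w1, w3, w4, w6}; ◇(p ∧ ¬q) there: w1:T, w3:T, w4:T, w6:T. ✓
w6: successors {w1, w2, w3, w4, w6}; ◇(p ∧ ¬q) there: w1:T, w2:T, w3:T, w4:T, w6:T. ✓
w7: successors {w1, w2, w3, w5, w6}; ◇(p ∧ ¬q) there: w1:T, w2:T, w3:T, w5:T, w6:T. ✓
— 8 worlds.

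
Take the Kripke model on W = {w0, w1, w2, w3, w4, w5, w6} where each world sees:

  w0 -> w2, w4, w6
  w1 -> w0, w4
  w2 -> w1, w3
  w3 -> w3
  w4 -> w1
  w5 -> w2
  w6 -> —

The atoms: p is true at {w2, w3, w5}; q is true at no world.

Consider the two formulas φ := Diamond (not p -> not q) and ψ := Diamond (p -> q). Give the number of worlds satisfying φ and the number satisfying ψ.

For Diamond (not p -> not q):
w0: successors {w2, w4, w6}; not p -> not q there: w2:T, w4:T, w6:T. ✓
w1: successors {w0, w4}; not p -> not q there: w0:T, w4:T. ✓
w2: successors {w1, w3}; not p -> not q there: w1:T, w3:T. ✓
w3: successors {w3}; not p -> not q there: w3:T. ✓
w4: successors {w1}; not p -> not q there: w1:T. ✓
w5: successors {w2}; not p -> not q there: w2:T. ✓
w6: no successors, so Diamond (not p -> not q) fails. ✗
— 6 worlds.
For Diamond (p -> q):
w0: successors {w2, w4, w6}; p -> q there: w2:F, w4:T, w6:T. ✓
w1: successors {w0, w4}; p -> q there: w0:T, w4:T. ✓
w2: successors {w1, w3}; p -> q there: w1:T, w3:F. ✓
w3: successors {w3}; p -> q there: w3:F. ✗
w4: successors {w1}; p -> q there: w1:T. ✓
w5: successors {w2}; p -> q there: w2:F. ✗
w6: no successors, so Diamond (p -> q) fails. ✗
— 4 worlds.

6 and 4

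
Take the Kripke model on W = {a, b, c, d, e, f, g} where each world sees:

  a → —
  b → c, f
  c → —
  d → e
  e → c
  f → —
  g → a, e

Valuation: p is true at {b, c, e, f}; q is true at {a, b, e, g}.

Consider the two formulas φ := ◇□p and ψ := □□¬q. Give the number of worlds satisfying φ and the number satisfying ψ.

For ◇□p:
a: no successors, so ◇□p fails. ✗
b: successors {c, f}; □p there: c:T, f:T. ✓
c: no successors, so ◇□p fails. ✗
d: successors {e}; □p there: e:T. ✓
e: successors {c}; □p there: c:T. ✓
f: no successors, so ◇□p fails. ✗
g: successors {a, e}; □p there: a:T, e:T. ✓
— 4 worlds.
For □□¬q:
a: no successors, so □□¬q holds vacuously. ✓
b: successors {c, f}; □¬q there: c:T, f:T. ✓
c: no successors, so □□¬q holds vacuously. ✓
d: successors {e}; □¬q there: e:T. ✓
e: successors {c}; □¬q there: c:T. ✓
f: no successors, so □□¬q holds vacuously. ✓
g: successors {a, e}; □¬q there: a:T, e:T. ✓
— 7 worlds.

4 and 7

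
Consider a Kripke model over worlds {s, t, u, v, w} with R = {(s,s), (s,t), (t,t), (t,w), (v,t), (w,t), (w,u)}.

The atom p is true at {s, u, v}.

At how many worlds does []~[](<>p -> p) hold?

2

s: successors {s, t}; ~[](<>p -> p) there: s:F, t:T. ✗
t: successors {t, w}; ~[](<>p -> p) there: t:T, w:F. ✗
u: no successors, so []~[](<>p -> p) holds vacuously. ✓
v: successors {t}; ~[](<>p -> p) there: t:T. ✓
w: successors {t, u}; ~[](<>p -> p) there: t:T, u:F. ✗
Satisfying worlds: {u, v}.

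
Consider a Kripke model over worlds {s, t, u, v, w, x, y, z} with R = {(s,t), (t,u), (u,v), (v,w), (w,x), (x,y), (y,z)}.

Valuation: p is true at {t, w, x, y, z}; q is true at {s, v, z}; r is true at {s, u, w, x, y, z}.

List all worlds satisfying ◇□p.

s: successors {t}; □p there: t:F. ✗
t: successors {u}; □p there: u:F. ✗
u: successors {v}; □p there: v:T. ✓
v: successors {w}; □p there: w:T. ✓
w: successors {x}; □p there: x:T. ✓
x: successors {y}; □p there: y:T. ✓
y: successors {z}; □p there: z:T. ✓
z: no successors, so ◇□p fails. ✗

{u, v, w, x, y}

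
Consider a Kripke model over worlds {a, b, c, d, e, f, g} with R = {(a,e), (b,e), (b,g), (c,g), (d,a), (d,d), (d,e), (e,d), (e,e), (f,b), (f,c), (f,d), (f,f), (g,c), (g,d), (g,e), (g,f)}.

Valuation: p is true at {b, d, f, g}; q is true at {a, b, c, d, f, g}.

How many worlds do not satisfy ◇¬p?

1

a: successors {e}; ¬p there: e:T. ✓
b: successors {e, g}; ¬p there: e:T, g:F. ✓
c: successors {g}; ¬p there: g:F. ✗
d: successors {a, d, e}; ¬p there: a:T, d:F, e:T. ✓
e: successors {d, e}; ¬p there: d:F, e:T. ✓
f: successors {b, c, d, f}; ¬p there: b:F, c:T, d:F, f:F. ✓
g: successors {c, d, e, f}; ¬p there: c:T, d:F, e:T, f:F. ✓
Satisfying worlds: {a, b, d, e, f, g}.
So ◇¬p fails at the other 1 world.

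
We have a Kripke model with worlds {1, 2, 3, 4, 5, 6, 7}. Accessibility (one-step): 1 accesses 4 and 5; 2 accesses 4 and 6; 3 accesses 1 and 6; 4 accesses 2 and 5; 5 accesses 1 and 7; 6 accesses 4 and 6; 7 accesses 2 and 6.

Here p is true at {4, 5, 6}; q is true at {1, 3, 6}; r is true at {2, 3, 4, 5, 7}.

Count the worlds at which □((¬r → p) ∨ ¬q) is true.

5

1: successors {4, 5}; (¬r → p) ∨ ¬q there: 4:T, 5:T. ✓
2: successors {4, 6}; (¬r → p) ∨ ¬q there: 4:T, 6:T. ✓
3: successors {1, 6}; (¬r → p) ∨ ¬q there: 1:F, 6:T. ✗
4: successors {2, 5}; (¬r → p) ∨ ¬q there: 2:T, 5:T. ✓
5: successors {1, 7}; (¬r → p) ∨ ¬q there: 1:F, 7:T. ✗
6: successors {4, 6}; (¬r → p) ∨ ¬q there: 4:T, 6:T. ✓
7: successors {2, 6}; (¬r → p) ∨ ¬q there: 2:T, 6:T. ✓
Satisfying worlds: {1, 2, 4, 6, 7}.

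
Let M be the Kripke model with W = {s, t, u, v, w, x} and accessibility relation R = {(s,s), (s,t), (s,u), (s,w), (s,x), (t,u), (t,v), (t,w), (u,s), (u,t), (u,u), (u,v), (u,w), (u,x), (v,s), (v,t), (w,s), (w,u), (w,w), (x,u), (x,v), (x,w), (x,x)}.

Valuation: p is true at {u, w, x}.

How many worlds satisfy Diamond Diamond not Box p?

s: successors {s, t, u, w, x}; Diamond not Box p there: s:T, t:T, u:T, w:T, x:T. ✓
t: successors {u, v, w}; Diamond not Box p there: u:T, v:T, w:T. ✓
u: successors {s, t, u, v, w, x}; Diamond not Box p there: s:T, t:T, u:T, v:T, w:T, x:T. ✓
v: successors {s, t}; Diamond not Box p there: s:T, t:T. ✓
w: successors {s, u, w}; Diamond not Box p there: s:T, u:T, w:T. ✓
x: successors {u, v, w, x}; Diamond not Box p there: u:T, v:T, w:T, x:T. ✓
Satisfying worlds: {s, t, u, v, w, x}.

6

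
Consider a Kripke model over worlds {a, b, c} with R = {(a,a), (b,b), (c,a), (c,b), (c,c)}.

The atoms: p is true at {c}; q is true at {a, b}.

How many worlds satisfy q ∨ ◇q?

a: q is T, ◇q is T. ✓
b: q is T, ◇q is T. ✓
c: q is F, ◇q is T. ✓
Satisfying worlds: {a, b, c}.

3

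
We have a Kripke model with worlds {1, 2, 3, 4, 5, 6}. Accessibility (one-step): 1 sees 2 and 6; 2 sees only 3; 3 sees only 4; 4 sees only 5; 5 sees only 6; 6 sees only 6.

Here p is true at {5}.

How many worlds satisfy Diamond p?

1: successors {2, 6}; p there: 2:F, 6:F. ✗
2: successors {3}; p there: 3:F. ✗
3: successors {4}; p there: 4:F. ✗
4: successors {5}; p there: 5:T. ✓
5: successors {6}; p there: 6:F. ✗
6: successors {6}; p there: 6:F. ✗
Satisfying worlds: {4}.

1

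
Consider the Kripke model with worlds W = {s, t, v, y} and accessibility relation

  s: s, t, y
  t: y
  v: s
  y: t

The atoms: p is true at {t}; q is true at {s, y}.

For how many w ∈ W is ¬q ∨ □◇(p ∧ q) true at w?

2

s: ¬q is F, □◇(p ∧ q) is F. ✗
t: ¬q is T, □◇(p ∧ q) is F. ✓
v: ¬q is T, □◇(p ∧ q) is F. ✓
y: ¬q is F, □◇(p ∧ q) is F. ✗
Satisfying worlds: {t, v}.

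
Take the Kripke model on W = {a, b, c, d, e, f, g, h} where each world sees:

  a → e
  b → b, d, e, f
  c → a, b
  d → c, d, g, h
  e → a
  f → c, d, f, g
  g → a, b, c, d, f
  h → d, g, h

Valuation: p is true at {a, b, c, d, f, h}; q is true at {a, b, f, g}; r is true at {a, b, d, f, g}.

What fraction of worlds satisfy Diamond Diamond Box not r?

a: successors {e}; Diamond Box not r there: e:T. ✓
b: successors {b, d, e, f}; Diamond Box not r there: b:F, d:F, e:T, f:F. ✓
c: successors {a, b}; Diamond Box not r there: a:F, b:F. ✗
d: successors {c, d, g, h}; Diamond Box not r there: c:T, d:F, g:T, h:F. ✓
e: successors {a}; Diamond Box not r there: a:F. ✗
f: successors {c, d, f, g}; Diamond Box not r there: c:T, d:F, f:F, g:T. ✓
g: successors {a, b, c, d, f}; Diamond Box not r there: a:F, b:F, c:T, d:F, f:F. ✓
h: successors {d, g, h}; Diamond Box not r there: d:F, g:T, h:F. ✓
That's 6 of 8 worlds, so 6/8 = 3/4.

3/4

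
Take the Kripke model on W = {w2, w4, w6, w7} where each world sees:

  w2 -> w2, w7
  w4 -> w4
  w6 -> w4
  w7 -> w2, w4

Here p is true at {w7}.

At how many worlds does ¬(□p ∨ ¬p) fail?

w2: □p ∨ ¬p is T. ✗
w4: □p ∨ ¬p is T. ✗
w6: □p ∨ ¬p is T. ✗
w7: □p ∨ ¬p is F. ✓
Satisfying worlds: {w7}.
So ¬(□p ∨ ¬p) fails at the other 3 worlds.

3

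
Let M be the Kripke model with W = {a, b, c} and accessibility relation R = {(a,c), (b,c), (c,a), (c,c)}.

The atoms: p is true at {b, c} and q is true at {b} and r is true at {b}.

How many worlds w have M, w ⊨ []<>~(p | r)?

2

a: successors {c}; <>~(p | r) there: c:T. ✓
b: successors {c}; <>~(p | r) there: c:T. ✓
c: successors {a, c}; <>~(p | r) there: a:F, c:T. ✗
Satisfying worlds: {a, b}.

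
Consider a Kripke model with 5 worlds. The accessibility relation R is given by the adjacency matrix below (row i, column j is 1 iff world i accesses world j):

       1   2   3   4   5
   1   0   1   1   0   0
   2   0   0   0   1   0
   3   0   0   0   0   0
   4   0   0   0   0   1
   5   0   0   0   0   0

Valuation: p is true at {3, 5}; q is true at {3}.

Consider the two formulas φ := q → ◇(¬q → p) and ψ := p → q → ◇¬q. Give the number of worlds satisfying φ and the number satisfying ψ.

4 and 4

For q → ◇(¬q → p):
1: q is F, ◇(¬q → p) is T. ✓
2: q is F, ◇(¬q → p) is F. ✓
3: q is T, ◇(¬q → p) is F. ✗
4: q is F, ◇(¬q → p) is T. ✓
5: q is F, ◇(¬q → p) is F. ✓
— 4 worlds.
For p → q → ◇¬q:
1: p is F, q → ◇¬q is T. ✓
2: p is F, q → ◇¬q is T. ✓
3: p is T, q → ◇¬q is F. ✗
4: p is F, q → ◇¬q is T. ✓
5: p is T, q → ◇¬q is T. ✓
— 4 worlds.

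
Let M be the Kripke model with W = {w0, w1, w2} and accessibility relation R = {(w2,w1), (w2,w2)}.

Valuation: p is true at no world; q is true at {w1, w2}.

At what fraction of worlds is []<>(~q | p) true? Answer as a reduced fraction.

w0: no successors, so []<>(~q | p) holds vacuously. ✓
w1: no successors, so []<>(~q | p) holds vacuously. ✓
w2: successors {w1, w2}; <>(~q | p) there: w1:F, w2:F. ✗
That's 2 of 3 worlds, so 2/3.

2/3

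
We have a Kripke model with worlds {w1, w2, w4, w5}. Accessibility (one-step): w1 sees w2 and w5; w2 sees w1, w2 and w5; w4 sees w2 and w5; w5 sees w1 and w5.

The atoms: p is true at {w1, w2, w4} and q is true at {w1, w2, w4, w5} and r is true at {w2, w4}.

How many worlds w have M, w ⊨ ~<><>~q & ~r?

2

w1: ~<><>~q is T, ~r is T. ✓
w2: ~<><>~q is T, ~r is F. ✗
w4: ~<><>~q is T, ~r is F. ✗
w5: ~<><>~q is T, ~r is T. ✓
Satisfying worlds: {w1, w5}.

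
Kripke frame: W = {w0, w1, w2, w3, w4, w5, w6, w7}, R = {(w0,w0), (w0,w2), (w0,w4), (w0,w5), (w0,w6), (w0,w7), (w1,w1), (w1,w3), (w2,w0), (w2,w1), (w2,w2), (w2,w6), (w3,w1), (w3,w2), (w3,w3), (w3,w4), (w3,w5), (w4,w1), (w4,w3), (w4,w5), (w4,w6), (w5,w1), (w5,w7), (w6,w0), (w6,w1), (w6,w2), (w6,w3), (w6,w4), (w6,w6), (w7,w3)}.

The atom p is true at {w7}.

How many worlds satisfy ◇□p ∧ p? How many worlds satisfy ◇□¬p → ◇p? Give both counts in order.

For ◇□p ∧ p:
w0: ◇□p is F, p is F. ✗
w1: ◇□p is F, p is F. ✗
w2: ◇□p is F, p is F. ✗
w3: ◇□p is F, p is F. ✗
w4: ◇□p is F, p is F. ✗
w5: ◇□p is F, p is F. ✗
w6: ◇□p is F, p is F. ✗
w7: ◇□p is F, p is T. ✗
— 0 worlds.
For ◇□¬p → ◇p:
w0: ◇□¬p is T, ◇p is T. ✓
w1: ◇□¬p is T, ◇p is F. ✗
w2: ◇□¬p is T, ◇p is F. ✗
w3: ◇□¬p is T, ◇p is F. ✗
w4: ◇□¬p is T, ◇p is F. ✗
w5: ◇□¬p is T, ◇p is T. ✓
w6: ◇□¬p is T, ◇p is F. ✗
w7: ◇□¬p is T, ◇p is F. ✗
— 2 worlds.

0 and 2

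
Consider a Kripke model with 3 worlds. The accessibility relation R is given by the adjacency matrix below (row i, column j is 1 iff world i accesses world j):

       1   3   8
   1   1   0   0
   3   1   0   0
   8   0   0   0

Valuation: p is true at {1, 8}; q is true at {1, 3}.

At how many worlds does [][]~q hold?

1

1: successors {1}; []~q there: 1:F. ✗
3: successors {1}; []~q there: 1:F. ✗
8: no successors, so [][]~q holds vacuously. ✓
Satisfying worlds: {8}.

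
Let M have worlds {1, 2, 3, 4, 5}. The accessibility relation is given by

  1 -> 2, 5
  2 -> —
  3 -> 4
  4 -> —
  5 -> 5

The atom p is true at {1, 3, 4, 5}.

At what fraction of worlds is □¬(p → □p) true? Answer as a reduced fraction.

1: successors {2, 5}; ¬(p → □p) there: 2:F, 5:F. ✗
2: no successors, so □¬(p → □p) holds vacuously. ✓
3: successors {4}; ¬(p → □p) there: 4:F. ✗
4: no successors, so □¬(p → □p) holds vacuously. ✓
5: successors {5}; ¬(p → □p) there: 5:F. ✗
That's 2 of 5 worlds, so 2/5.

2/5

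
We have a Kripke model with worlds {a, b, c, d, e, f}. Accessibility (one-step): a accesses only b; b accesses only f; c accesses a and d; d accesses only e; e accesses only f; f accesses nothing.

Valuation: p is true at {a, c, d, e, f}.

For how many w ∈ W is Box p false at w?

a: successors {b}; p there: b:F. ✗
b: successors {f}; p there: f:T. ✓
c: successors {a, d}; p there: a:T, d:T. ✓
d: successors {e}; p there: e:T. ✓
e: successors {f}; p there: f:T. ✓
f: no successors, so Box p holds vacuously. ✓
Satisfying worlds: {b, c, d, e, f}.
So Box p fails at the other 1 world.

1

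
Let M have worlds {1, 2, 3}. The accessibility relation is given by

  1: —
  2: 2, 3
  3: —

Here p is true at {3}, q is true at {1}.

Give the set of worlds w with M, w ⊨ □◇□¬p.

{1, 3}

1: no successors, so □◇□¬p holds vacuously. ✓
2: successors {2, 3}; ◇□¬p there: 2:T, 3:F. ✗
3: no successors, so □◇□¬p holds vacuously. ✓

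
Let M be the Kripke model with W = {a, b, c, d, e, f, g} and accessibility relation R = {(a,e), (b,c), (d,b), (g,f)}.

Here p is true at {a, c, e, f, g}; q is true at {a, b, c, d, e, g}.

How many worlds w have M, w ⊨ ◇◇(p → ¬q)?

0

a: successors {e}; ◇(p → ¬q) there: e:F. ✗
b: successors {c}; ◇(p → ¬q) there: c:F. ✗
c: no successors, so ◇◇(p → ¬q) fails. ✗
d: successors {b}; ◇(p → ¬q) there: b:F. ✗
e: no successors, so ◇◇(p → ¬q) fails. ✗
f: no successors, so ◇◇(p → ¬q) fails. ✗
g: successors {f}; ◇(p → ¬q) there: f:F. ✗
Satisfying worlds: ∅.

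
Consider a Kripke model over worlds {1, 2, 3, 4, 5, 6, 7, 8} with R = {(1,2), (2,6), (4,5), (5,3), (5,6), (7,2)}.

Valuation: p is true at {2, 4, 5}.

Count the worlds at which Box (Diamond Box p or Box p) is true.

1: successors {2}; Diamond Box p or Box p there: 2:T. ✓
2: successors {6}; Diamond Box p or Box p there: 6:T. ✓
3: no successors, so Box (Diamond Box p or Box p) holds vacuously. ✓
4: successors {5}; Diamond Box p or Box p there: 5:T. ✓
5: successors {3, 6}; Diamond Box p or Box p there: 3:T, 6:T. ✓
6: no successors, so Box (Diamond Box p or Box p) holds vacuously. ✓
7: successors {2}; Diamond Box p or Box p there: 2:T. ✓
8: no successors, so Box (Diamond Box p or Box p) holds vacuously. ✓
Satisfying worlds: {1, 2, 3, 4, 5, 6, 7, 8}.

8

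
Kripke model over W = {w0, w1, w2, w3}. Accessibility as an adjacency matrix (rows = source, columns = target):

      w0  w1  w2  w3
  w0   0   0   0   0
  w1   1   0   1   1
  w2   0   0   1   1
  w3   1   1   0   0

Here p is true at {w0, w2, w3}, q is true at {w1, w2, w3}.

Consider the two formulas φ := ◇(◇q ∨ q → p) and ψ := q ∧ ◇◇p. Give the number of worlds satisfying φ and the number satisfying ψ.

For ◇(◇q ∨ q → p):
w0: no successors, so ◇(◇q ∨ q → p) fails. ✗
w1: successors {w0, w2, w3}; ◇q ∨ q → p there: w0:T, w2:T, w3:T. ✓
w2: successors {w2, w3}; ◇q ∨ q → p there: w2:T, w3:T. ✓
w3: successors {w0, w1}; ◇q ∨ q → p there: w0:T, w1:F. ✓
— 3 worlds.
For q ∧ ◇◇p:
w0: q is F, ◇◇p is F. ✗
w1: q is T, ◇◇p is T. ✓
w2: q is T, ◇◇p is T. ✓
w3: q is T, ◇◇p is T. ✓
— 3 worlds.

3 and 3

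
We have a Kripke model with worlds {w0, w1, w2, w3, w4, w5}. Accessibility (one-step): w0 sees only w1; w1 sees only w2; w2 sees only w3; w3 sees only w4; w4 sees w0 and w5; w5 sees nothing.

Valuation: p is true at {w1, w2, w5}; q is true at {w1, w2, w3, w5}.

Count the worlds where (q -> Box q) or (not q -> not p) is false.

w0: q -> Box q is T, not q -> not p is T. ✓
w1: q -> Box q is T, not q -> not p is T. ✓
w2: q -> Box q is T, not q -> not p is T. ✓
w3: q -> Box q is F, not q -> not p is T. ✓
w4: q -> Box q is T, not q -> not p is T. ✓
w5: q -> Box q is T, not q -> not p is T. ✓
Satisfying worlds: {w0, w1, w2, w3, w4, w5}.
So (q -> Box q) or (not q -> not p) fails at the other 0 worlds.

0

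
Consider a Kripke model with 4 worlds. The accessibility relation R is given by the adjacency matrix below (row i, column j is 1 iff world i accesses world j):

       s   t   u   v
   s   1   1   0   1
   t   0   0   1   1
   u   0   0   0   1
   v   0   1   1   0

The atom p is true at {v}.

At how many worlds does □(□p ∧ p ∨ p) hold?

s: successors {s, t, v}; □p ∧ p ∨ p there: s:F, t:F, v:T. ✗
t: successors {u, v}; □p ∧ p ∨ p there: u:F, v:T. ✗
u: successors {v}; □p ∧ p ∨ p there: v:T. ✓
v: successors {t, u}; □p ∧ p ∨ p there: t:F, u:F. ✗
Satisfying worlds: {u}.

1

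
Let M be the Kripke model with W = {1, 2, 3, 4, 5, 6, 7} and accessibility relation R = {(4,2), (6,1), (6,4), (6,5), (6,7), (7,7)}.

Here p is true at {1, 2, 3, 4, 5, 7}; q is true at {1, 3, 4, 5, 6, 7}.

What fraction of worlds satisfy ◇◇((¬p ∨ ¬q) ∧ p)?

1/7

1: no successors, so ◇◇((¬p ∨ ¬q) ∧ p) fails. ✗
2: no successors, so ◇◇((¬p ∨ ¬q) ∧ p) fails. ✗
3: no successors, so ◇◇((¬p ∨ ¬q) ∧ p) fails. ✗
4: successors {2}; ◇((¬p ∨ ¬q) ∧ p) there: 2:F. ✗
5: no successors, so ◇◇((¬p ∨ ¬q) ∧ p) fails. ✗
6: successors {1, 4, 5, 7}; ◇((¬p ∨ ¬q) ∧ p) there: 1:F, 4:T, 5:F, 7:F. ✓
7: successors {7}; ◇((¬p ∨ ¬q) ∧ p) there: 7:F. ✗
That's 1 of 7 worlds, so 1/7.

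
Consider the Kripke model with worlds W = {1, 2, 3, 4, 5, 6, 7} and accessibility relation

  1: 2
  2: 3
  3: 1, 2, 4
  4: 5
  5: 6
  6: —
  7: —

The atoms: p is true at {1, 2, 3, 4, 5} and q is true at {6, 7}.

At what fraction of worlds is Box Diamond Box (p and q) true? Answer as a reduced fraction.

1: successors {2}; Diamond Box (p and q) there: 2:F. ✗
2: successors {3}; Diamond Box (p and q) there: 3:F. ✗
3: successors {1, 2, 4}; Diamond Box (p and q) there: 1:F, 2:F, 4:F. ✗
4: successors {5}; Diamond Box (p and q) there: 5:T. ✓
5: successors {6}; Diamond Box (p and q) there: 6:F. ✗
6: no successors, so Box Diamond Box (p and q) holds vacuously. ✓
7: no successors, so Box Diamond Box (p and q) holds vacuously. ✓
That's 3 of 7 worlds, so 3/7.

3/7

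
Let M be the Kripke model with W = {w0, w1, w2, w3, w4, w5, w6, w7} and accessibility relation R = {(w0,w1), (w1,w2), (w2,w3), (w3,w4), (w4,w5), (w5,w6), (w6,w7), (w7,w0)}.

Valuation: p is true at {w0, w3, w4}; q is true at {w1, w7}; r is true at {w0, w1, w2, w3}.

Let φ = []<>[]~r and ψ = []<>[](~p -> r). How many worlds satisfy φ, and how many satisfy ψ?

4 and 5

For []<>[]~r:
w0: successors {w1}; <>[]~r there: w1:F. ✗
w1: successors {w2}; <>[]~r there: w2:T. ✓
w2: successors {w3}; <>[]~r there: w3:T. ✓
w3: successors {w4}; <>[]~r there: w4:T. ✓
w4: successors {w5}; <>[]~r there: w5:T. ✓
w5: successors {w6}; <>[]~r there: w6:F. ✗
w6: successors {w7}; <>[]~r there: w7:F. ✗
w7: successors {w0}; <>[]~r there: w0:F. ✗
— 4 worlds.
For []<>[](~p -> r):
w0: successors {w1}; <>[](~p -> r) there: w1:T. ✓
w1: successors {w2}; <>[](~p -> r) there: w2:T. ✓
w2: successors {w3}; <>[](~p -> r) there: w3:F. ✗
w3: successors {w4}; <>[](~p -> r) there: w4:F. ✗
w4: successors {w5}; <>[](~p -> r) there: w5:F. ✗
w5: successors {w6}; <>[](~p -> r) there: w6:T. ✓
w6: successors {w7}; <>[](~p -> r) there: w7:T. ✓
w7: successors {w0}; <>[](~p -> r) there: w0:T. ✓
— 5 worlds.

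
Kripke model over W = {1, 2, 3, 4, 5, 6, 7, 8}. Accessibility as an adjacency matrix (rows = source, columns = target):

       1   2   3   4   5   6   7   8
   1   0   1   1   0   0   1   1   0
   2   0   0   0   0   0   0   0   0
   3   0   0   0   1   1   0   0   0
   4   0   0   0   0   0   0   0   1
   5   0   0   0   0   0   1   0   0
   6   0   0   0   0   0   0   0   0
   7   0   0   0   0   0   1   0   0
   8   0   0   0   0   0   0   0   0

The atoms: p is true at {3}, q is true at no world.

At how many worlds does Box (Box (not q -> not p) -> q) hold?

3

1: successors {2, 3, 6, 7}; Box (not q -> not p) -> q there: 2:F, 3:F, 6:F, 7:F. ✗
2: no successors, so Box (Box (not q -> not p) -> q) holds vacuously. ✓
3: successors {4, 5}; Box (not q -> not p) -> q there: 4:F, 5:F. ✗
4: successors {8}; Box (not q -> not p) -> q there: 8:F. ✗
5: successors {6}; Box (not q -> not p) -> q there: 6:F. ✗
6: no successors, so Box (Box (not q -> not p) -> q) holds vacuously. ✓
7: successors {6}; Box (not q -> not p) -> q there: 6:F. ✗
8: no successors, so Box (Box (not q -> not p) -> q) holds vacuously. ✓
Satisfying worlds: {2, 6, 8}.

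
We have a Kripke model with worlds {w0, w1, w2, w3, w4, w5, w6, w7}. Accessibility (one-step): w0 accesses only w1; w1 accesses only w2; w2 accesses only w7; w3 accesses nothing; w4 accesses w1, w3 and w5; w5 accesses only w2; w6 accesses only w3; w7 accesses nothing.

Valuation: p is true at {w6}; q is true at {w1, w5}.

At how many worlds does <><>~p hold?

4

w0: successors {w1}; <>~p there: w1:T. ✓
w1: successors {w2}; <>~p there: w2:T. ✓
w2: successors {w7}; <>~p there: w7:F. ✗
w3: no successors, so <><>~p fails. ✗
w4: successors {w1, w3, w5}; <>~p there: w1:T, w3:F, w5:T. ✓
w5: successors {w2}; <>~p there: w2:T. ✓
w6: successors {w3}; <>~p there: w3:F. ✗
w7: no successors, so <><>~p fails. ✗
Satisfying worlds: {w0, w1, w4, w5}.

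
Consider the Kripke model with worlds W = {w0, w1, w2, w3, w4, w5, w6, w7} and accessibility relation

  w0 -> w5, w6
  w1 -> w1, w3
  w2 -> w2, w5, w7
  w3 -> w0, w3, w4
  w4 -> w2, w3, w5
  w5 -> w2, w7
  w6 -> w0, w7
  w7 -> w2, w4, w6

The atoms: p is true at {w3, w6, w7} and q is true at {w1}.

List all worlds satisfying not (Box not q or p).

{w1}

w0: Box not q or p is T. ✗
w1: Box not q or p is F. ✓
w2: Box not q or p is T. ✗
w3: Box not q or p is T. ✗
w4: Box not q or p is T. ✗
w5: Box not q or p is T. ✗
w6: Box not q or p is T. ✗
w7: Box not q or p is T. ✗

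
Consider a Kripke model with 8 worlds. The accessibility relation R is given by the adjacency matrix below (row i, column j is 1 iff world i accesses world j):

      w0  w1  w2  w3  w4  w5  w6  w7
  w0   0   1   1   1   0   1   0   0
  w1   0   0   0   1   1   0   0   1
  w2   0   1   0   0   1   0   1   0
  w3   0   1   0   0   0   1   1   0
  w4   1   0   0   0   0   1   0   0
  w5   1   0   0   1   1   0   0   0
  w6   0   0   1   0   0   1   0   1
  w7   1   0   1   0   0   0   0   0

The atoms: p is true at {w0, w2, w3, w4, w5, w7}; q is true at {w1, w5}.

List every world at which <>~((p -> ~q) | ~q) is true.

{w0, w3, w4, w6}

w0: successors {w1, w2, w3, w5}; ~((p -> ~q) | ~q) there: w1:F, w2:F, w3:F, w5:T. ✓
w1: successors {w3, w4, w7}; ~((p -> ~q) | ~q) there: w3:F, w4:F, w7:F. ✗
w2: successors {w1, w4, w6}; ~((p -> ~q) | ~q) there: w1:F, w4:F, w6:F. ✗
w3: successors {w1, w5, w6}; ~((p -> ~q) | ~q) there: w1:F, w5:T, w6:F. ✓
w4: successors {w0, w5}; ~((p -> ~q) | ~q) there: w0:F, w5:T. ✓
w5: successors {w0, w3, w4}; ~((p -> ~q) | ~q) there: w0:F, w3:F, w4:F. ✗
w6: successors {w2, w5, w7}; ~((p -> ~q) | ~q) there: w2:F, w5:T, w7:F. ✓
w7: successors {w0, w2}; ~((p -> ~q) | ~q) there: w0:F, w2:F. ✗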